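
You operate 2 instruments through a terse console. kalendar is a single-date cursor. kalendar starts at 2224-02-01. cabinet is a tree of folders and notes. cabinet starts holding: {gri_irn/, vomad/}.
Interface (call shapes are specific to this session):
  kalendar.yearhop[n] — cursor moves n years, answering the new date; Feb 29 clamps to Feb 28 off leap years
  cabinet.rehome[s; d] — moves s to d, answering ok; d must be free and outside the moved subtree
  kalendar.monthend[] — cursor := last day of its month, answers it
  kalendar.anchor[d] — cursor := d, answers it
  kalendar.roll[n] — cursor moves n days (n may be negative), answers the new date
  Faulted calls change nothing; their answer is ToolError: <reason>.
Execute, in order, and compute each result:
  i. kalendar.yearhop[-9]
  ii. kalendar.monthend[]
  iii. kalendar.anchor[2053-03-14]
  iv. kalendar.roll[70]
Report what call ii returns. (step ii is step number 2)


Answer: 2215-02-28

Derivation:
;; 1. kalendar.yearhop(n=-9) == 2215-02-01
;; 2. kalendar.monthend() == 2215-02-28
;; 3. kalendar.anchor(d=2053-03-14) == 2053-03-14
;; 4. kalendar.roll(n=70) == 2053-05-23


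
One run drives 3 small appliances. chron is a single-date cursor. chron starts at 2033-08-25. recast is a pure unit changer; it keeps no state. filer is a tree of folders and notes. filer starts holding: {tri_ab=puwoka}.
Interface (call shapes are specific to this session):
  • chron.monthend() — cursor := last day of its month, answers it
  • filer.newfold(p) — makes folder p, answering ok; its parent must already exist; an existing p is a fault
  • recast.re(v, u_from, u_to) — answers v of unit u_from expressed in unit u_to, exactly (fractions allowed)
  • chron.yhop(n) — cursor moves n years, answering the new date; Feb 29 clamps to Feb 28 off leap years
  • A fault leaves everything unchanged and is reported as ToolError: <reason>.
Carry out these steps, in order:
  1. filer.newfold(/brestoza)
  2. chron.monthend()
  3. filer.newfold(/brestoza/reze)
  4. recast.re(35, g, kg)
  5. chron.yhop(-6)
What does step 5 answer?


// 1. filer.newfold(p: /brestoza) ~> ok
// 2. chron.monthend() ~> 2033-08-31
// 3. filer.newfold(p: /brestoza/reze) ~> ok
// 4. recast.re(v: 35, u_from: g, u_to: kg) ~> 7/200
// 5. chron.yhop(n: -6) ~> 2027-08-31

Answer: 2027-08-31


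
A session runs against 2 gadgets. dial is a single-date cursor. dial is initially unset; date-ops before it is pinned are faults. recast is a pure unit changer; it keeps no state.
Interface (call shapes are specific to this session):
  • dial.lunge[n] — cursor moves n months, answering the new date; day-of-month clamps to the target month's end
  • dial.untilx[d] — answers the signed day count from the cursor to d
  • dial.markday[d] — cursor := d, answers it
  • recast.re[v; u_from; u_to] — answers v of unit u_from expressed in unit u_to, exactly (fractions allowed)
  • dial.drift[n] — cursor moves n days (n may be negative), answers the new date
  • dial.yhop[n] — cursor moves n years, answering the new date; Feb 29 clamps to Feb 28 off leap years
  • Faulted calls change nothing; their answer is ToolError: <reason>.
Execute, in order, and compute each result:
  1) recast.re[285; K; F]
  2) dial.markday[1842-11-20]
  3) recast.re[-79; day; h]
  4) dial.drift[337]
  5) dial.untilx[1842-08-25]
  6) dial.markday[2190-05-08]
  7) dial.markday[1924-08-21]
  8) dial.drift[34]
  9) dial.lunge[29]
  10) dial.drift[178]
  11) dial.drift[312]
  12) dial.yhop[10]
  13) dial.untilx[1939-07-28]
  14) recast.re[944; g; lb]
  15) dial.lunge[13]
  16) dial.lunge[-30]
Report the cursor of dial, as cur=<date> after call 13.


Answer: cur=1938-06-28

Derivation:
I try re on v→285, u_from→K, u_to→F, yielding 5333/100.
Calling markday on d→1842-11-20, which returns 1842-11-20.
Now I run re on v→-79, u_from→day, u_to→h: -1896.
I call drift on n→337, and see 1843-10-23.
Calling untilx on d→1842-08-25, which returns -424.
Now I run markday on d→2190-05-08, → 2190-05-08.
I run markday on d→1924-08-21, → 1924-08-21.
Using drift on n→34, → 1924-09-24.
Invoking lunge on n→29, and see 1927-02-24.
I call drift on n→178: 1927-08-21.
Calling drift on n→312, and get 1928-06-28.
I call yhop on n→10, — result: 1938-06-28.
I call untilx on d→1939-07-28, giving 395.
I use re on v→944, u_from→g, u_to→lb, which returns 94400000/45359237.
Calling lunge on n→13, — result: 1939-07-28.
Then lunge on n→-30, and observe 1937-01-28.


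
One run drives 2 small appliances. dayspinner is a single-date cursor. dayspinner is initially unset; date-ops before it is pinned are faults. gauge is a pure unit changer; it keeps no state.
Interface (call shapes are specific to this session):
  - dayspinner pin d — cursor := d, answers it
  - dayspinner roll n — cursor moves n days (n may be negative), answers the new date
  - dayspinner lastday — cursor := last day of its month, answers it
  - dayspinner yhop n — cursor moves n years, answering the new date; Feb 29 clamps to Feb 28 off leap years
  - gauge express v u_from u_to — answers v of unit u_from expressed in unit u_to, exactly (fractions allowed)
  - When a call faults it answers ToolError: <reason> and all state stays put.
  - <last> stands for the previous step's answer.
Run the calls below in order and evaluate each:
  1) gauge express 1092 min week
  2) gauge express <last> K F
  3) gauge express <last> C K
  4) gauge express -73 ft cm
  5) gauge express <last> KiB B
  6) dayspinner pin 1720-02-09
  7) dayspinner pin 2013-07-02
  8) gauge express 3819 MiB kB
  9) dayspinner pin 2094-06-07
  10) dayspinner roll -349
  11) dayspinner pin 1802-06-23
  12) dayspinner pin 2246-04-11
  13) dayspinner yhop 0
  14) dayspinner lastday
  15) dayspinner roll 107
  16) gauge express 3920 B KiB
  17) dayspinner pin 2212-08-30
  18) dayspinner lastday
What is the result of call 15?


Next I call gauge express(v: 1092, u_from: min, u_to: week), and observe 13/120.
Calling gauge express(v: <last>, u_from: K, u_to: F): -18379/40.
I invoke gauge express(v: <last>, u_from: C, u_to: K), and get -7453/40.
Using gauge express(v: -73, u_from: ft, u_to: cm), — result: -55626/25.
Then gauge express(v: <last>, u_from: KiB, u_to: B), and see -56961024/25.
I invoke dayspinner pin(d: 1720-02-09), and get 1720-02-09.
Calling dayspinner pin(d: 2013-07-02), and observe 2013-07-02.
I run gauge express(v: 3819, u_from: MiB, u_to: kB), and observe 500563968/125.
Then dayspinner pin(d: 2094-06-07), which returns 2094-06-07.
Then dayspinner roll(n: -349), which returns 2093-06-23.
Invoking dayspinner pin(d: 1802-06-23), → 1802-06-23.
I call dayspinner pin(d: 2246-04-11), — result: 2246-04-11.
Calling dayspinner yhop(n: 0): 2246-04-11.
I use dayspinner lastday, giving 2246-04-30.
I use dayspinner roll(n: 107), and observe 2246-08-15.
I try gauge express(v: 3920, u_from: B, u_to: KiB), yielding 245/64.
Next I call dayspinner pin(d: 2212-08-30), and observe 2212-08-30.
Invoking dayspinner lastday(): 2212-08-31.

Answer: 2246-08-15


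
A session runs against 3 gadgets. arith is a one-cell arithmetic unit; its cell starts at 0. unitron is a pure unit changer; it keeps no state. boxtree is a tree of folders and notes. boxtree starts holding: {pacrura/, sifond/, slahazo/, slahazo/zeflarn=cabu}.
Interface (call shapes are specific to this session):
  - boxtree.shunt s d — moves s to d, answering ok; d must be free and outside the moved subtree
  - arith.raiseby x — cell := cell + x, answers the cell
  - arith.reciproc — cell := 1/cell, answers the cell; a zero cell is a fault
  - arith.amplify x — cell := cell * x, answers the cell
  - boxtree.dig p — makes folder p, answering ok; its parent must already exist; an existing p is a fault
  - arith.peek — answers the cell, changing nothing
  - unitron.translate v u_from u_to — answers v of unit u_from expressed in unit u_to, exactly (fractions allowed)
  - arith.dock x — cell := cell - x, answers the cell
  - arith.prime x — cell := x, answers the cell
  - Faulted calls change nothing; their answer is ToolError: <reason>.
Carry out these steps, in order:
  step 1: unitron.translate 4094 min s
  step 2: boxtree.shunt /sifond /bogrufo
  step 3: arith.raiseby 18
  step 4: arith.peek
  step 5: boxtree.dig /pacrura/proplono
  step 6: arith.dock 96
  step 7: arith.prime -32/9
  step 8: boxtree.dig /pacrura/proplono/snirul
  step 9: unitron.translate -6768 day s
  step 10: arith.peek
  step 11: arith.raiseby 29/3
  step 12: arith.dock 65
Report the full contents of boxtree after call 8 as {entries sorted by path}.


Answer: {bogrufo/, pacrura/, pacrura/proplono/, pacrura/proplono/snirul/, slahazo/, slahazo/zeflarn=cabu}

Derivation:
Step: unitron.translate[v→4094; u_from→min; u_to→s]
Result: 245640
Step: boxtree.shunt[s→/sifond; d→/bogrufo]
Result: ok
Step: arith.raiseby[x→18]
Result: 18
Step: arith.peek[]
Result: 18
Step: boxtree.dig[p→/pacrura/proplono]
Result: ok
Step: arith.dock[x→96]
Result: -78
Step: arith.prime[x→-32/9]
Result: -32/9
Step: boxtree.dig[p→/pacrura/proplono/snirul]
Result: ok
Step: unitron.translate[v→-6768; u_from→day; u_to→s]
Result: -584755200
Step: arith.peek[]
Result: -32/9
Step: arith.raiseby[x→29/3]
Result: 55/9
Step: arith.dock[x→65]
Result: -530/9


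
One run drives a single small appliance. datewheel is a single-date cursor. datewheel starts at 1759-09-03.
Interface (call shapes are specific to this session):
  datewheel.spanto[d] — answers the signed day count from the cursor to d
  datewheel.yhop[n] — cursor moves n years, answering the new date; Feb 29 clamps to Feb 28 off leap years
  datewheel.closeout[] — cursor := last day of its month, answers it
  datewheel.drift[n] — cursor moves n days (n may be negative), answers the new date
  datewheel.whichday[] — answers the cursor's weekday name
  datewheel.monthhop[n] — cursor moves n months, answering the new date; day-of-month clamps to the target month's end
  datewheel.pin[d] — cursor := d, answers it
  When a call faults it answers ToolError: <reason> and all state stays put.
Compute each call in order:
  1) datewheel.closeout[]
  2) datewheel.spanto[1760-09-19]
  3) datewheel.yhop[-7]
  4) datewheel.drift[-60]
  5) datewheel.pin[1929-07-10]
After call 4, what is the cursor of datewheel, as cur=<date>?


% datewheel.closeout() -> 1759-09-30
% datewheel.spanto(d='1760-09-19') -> 355
% datewheel.yhop(n='-7') -> 1752-09-30
% datewheel.drift(n='-60') -> 1752-08-01
% datewheel.pin(d='1929-07-10') -> 1929-07-10

Answer: cur=1752-08-01


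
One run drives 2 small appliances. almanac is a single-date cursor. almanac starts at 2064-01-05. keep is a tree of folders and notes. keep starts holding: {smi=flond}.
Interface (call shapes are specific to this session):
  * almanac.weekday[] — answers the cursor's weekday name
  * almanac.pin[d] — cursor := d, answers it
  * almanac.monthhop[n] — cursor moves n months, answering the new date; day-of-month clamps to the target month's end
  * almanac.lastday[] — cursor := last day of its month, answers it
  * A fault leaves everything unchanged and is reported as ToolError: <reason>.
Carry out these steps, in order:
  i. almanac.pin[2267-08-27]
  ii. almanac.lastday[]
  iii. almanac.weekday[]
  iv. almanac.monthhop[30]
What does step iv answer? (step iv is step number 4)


Invoking almanac.pin on 2267-08-27, — result: 2267-08-27.
Calling almanac.lastday, and get 2267-08-31.
Next I call almanac.weekday(), and see Saturday.
Calling almanac.monthhop on 30: 2270-02-28.

Answer: 2270-02-28


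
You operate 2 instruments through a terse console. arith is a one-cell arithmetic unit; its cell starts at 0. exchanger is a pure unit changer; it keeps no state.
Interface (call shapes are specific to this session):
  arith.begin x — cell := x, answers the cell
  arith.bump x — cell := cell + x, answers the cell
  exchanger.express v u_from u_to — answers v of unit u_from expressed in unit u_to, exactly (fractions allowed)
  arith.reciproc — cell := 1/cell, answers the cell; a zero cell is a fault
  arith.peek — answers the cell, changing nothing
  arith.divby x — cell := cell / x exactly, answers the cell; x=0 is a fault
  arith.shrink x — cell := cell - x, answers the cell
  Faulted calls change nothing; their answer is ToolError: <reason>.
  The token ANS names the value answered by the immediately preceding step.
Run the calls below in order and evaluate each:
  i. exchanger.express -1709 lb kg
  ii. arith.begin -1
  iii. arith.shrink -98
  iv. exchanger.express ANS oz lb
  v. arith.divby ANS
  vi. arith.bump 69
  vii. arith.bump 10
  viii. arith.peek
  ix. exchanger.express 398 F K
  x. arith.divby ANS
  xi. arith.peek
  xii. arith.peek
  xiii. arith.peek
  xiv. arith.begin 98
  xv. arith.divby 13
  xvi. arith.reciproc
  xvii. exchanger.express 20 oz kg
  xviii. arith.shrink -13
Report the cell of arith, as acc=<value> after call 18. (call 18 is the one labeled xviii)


-- exchanger.express(v='-1709', u_from='lb', u_to='kg') ~> -77518936033/100000000
-- arith.begin(x='-1') ~> -1
-- arith.shrink(x='-98') ~> 97
-- exchanger.express(v='ANS', u_from='oz', u_to='lb') ~> 97/16
-- arith.divby(x='ANS') ~> 16
-- arith.bump(x='69') ~> 85
-- arith.bump(x='10') ~> 95
-- arith.peek() ~> 95
-- exchanger.express(v='398', u_from='F', u_to='K') ~> 28589/60
-- arith.divby(x='ANS') ~> 5700/28589
-- arith.peek() ~> 5700/28589
-- arith.peek() ~> 5700/28589
-- arith.peek() ~> 5700/28589
-- arith.begin(x='98') ~> 98
-- arith.divby(x='13') ~> 98/13
-- arith.reciproc() ~> 13/98
-- exchanger.express(v='20', u_from='oz', u_to='kg') ~> 45359237/80000000
-- arith.shrink(x='-13') ~> 1287/98

Answer: acc=1287/98


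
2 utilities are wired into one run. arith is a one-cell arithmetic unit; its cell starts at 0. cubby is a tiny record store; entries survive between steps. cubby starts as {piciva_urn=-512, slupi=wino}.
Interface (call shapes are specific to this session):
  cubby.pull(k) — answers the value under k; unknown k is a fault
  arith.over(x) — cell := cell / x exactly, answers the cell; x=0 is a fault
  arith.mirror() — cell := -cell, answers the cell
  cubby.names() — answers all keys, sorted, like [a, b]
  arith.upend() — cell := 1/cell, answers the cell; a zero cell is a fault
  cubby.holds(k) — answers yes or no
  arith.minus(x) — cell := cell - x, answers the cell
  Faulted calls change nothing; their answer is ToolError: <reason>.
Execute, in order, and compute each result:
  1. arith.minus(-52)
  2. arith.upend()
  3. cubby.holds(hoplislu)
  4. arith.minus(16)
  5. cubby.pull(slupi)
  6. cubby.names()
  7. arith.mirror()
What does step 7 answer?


Answer: 831/52

Derivation:
CALL arith.minus[x=-52]
RET  52
CALL arith.upend[]
RET  1/52
CALL cubby.holds[k=hoplislu]
RET  no
CALL arith.minus[x=16]
RET  -831/52
CALL cubby.pull[k=slupi]
RET  wino
CALL cubby.names[]
RET  [piciva_urn, slupi]
CALL arith.mirror[]
RET  831/52


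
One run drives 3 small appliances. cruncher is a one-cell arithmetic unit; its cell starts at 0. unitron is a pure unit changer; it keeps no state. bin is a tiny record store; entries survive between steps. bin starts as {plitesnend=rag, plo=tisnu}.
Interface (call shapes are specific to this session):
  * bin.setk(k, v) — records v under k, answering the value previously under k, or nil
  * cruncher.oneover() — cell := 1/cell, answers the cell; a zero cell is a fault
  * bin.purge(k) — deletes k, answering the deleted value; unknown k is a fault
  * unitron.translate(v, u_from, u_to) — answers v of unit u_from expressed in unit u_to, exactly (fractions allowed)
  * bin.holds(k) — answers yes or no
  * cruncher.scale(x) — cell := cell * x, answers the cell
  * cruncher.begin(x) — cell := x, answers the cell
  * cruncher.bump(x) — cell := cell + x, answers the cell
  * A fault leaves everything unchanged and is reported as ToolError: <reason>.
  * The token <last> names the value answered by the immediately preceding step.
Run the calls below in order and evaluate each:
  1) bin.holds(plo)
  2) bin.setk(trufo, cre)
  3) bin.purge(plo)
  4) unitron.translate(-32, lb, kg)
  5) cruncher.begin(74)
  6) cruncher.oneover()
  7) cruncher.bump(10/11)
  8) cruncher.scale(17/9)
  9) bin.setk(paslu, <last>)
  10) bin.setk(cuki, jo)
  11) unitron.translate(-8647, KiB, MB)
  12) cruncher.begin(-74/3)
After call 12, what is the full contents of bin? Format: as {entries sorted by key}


Answer: {cuki=jo, paslu=12767/7326, plitesnend=rag, trufo=cre}

Derivation:
% bin.holds k='plo'
[out] yes
% bin.setk k='trufo' v='cre'
[out] nil
% bin.purge k='plo'
[out] tisnu
% unitron.translate v='-32' u_from='lb' u_to='kg'
[out] -45359237/3125000
% cruncher.begin x='74'
[out] 74
% cruncher.oneover
[out] 1/74
% cruncher.bump x='10/11'
[out] 751/814
% cruncher.scale x='17/9'
[out] 12767/7326
% bin.setk k='paslu' v='<last>'
[out] nil
% bin.setk k='cuki' v='jo'
[out] nil
% unitron.translate v='-8647' u_from='KiB' u_to='MB'
[out] -138352/15625
% cruncher.begin x='-74/3'
[out] -74/3


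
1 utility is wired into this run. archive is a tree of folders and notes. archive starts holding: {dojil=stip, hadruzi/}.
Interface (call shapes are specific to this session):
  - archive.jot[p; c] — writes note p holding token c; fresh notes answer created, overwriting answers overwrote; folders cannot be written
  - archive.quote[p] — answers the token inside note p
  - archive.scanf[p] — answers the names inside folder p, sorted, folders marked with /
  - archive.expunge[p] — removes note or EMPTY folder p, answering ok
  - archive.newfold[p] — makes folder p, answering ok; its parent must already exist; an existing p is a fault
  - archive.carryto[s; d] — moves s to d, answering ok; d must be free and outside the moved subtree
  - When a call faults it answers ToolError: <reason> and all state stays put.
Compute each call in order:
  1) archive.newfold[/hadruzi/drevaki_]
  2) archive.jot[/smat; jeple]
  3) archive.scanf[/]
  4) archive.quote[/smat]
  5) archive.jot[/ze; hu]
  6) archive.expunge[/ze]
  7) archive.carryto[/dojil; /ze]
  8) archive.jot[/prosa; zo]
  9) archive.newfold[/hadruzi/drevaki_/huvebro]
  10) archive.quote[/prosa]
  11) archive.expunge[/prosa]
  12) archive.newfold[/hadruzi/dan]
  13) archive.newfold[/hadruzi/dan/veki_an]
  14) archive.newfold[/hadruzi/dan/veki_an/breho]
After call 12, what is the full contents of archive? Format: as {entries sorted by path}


Answer: {hadruzi/, hadruzi/dan/, hadruzi/drevaki_/, hadruzi/drevaki_/huvebro/, smat=jeple, ze=stip}

Derivation:
[in] archive.newfold p='/hadruzi/drevaki_'
:: ok
[in] archive.jot p='/smat' c='jeple'
:: created
[in] archive.scanf p='/'
:: [dojil, hadruzi/, smat]
[in] archive.quote p='/smat'
:: jeple
[in] archive.jot p='/ze' c='hu'
:: created
[in] archive.expunge p='/ze'
:: ok
[in] archive.carryto s='/dojil' d='/ze'
:: ok
[in] archive.jot p='/prosa' c='zo'
:: created
[in] archive.newfold p='/hadruzi/drevaki_/huvebro'
:: ok
[in] archive.quote p='/prosa'
:: zo
[in] archive.expunge p='/prosa'
:: ok
[in] archive.newfold p='/hadruzi/dan'
:: ok
[in] archive.newfold p='/hadruzi/dan/veki_an'
:: ok
[in] archive.newfold p='/hadruzi/dan/veki_an/breho'
:: ok


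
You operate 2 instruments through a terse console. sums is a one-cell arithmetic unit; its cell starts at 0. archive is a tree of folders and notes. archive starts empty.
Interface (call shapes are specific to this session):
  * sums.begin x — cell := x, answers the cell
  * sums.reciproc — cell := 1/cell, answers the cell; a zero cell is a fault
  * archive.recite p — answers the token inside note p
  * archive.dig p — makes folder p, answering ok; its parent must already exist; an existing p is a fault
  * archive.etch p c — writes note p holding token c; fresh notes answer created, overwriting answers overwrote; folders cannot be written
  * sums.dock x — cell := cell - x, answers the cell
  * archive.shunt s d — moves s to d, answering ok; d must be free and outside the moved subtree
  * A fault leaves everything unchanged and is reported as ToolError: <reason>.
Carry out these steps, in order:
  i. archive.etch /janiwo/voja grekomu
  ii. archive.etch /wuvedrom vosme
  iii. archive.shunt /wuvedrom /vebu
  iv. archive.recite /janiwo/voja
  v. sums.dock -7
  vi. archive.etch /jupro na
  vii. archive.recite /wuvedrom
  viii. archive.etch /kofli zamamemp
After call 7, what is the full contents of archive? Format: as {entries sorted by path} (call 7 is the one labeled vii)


Using archive.etch passing p=/janiwo/voja, c=grekomu, and observe ToolError: no parent.
Using archive.etch passing p=/wuvedrom, c=vosme, and get created.
Calling archive.shunt passing s=/wuvedrom, d=/vebu, — result: ok.
I invoke archive.recite passing p=/janiwo/voja, and get ToolError: not found.
I run sums.dock passing x=-7, → 7.
Next I call archive.etch passing p=/jupro, c=na, and observe created.
Now I run archive.recite passing p=/wuvedrom, which returns ToolError: not found.
I run archive.etch passing p=/kofli, c=zamamemp, giving created.

Answer: {jupro=na, vebu=vosme}


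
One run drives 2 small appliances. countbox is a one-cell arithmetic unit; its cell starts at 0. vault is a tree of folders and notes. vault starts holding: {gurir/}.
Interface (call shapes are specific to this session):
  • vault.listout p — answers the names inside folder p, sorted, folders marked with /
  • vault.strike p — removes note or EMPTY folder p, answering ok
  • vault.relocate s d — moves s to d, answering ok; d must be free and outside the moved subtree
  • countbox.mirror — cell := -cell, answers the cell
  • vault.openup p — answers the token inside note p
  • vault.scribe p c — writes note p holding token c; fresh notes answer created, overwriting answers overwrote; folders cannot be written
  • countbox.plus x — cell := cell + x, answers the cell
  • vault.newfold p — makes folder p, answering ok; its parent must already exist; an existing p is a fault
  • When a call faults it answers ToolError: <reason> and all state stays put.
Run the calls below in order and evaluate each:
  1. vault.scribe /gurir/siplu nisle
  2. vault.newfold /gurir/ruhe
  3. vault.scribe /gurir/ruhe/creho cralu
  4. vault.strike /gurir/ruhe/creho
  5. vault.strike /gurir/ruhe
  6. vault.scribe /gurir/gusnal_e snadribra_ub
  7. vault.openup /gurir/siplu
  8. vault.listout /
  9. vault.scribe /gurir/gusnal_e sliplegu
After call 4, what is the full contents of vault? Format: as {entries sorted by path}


! scribe(p: /gurir/siplu, c: nisle) ~> created
! newfold(p: /gurir/ruhe) ~> ok
! scribe(p: /gurir/ruhe/creho, c: cralu) ~> created
! strike(p: /gurir/ruhe/creho) ~> ok
! strike(p: /gurir/ruhe) ~> ok
! scribe(p: /gurir/gusnal_e, c: snadribra_ub) ~> created
! openup(p: /gurir/siplu) ~> nisle
! listout(p: /) ~> [gurir/]
! scribe(p: /gurir/gusnal_e, c: sliplegu) ~> overwrote

Answer: {gurir/, gurir/ruhe/, gurir/siplu=nisle}


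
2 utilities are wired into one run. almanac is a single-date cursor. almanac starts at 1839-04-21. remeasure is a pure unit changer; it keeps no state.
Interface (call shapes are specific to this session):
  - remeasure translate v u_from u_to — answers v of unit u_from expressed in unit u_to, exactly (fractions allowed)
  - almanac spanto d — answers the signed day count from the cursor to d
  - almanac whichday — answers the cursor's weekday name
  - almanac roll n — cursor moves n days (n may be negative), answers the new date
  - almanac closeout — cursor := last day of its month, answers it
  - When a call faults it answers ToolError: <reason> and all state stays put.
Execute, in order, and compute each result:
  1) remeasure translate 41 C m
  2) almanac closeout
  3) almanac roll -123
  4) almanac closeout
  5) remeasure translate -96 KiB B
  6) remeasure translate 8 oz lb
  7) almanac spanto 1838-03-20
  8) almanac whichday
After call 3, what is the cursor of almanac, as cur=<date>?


Answer: cur=1838-12-28

Derivation:
-> remeasure translate(v→41, u_from→C, u_to→m)
<- ToolError: incompatible units
-> almanac closeout()
<- 1839-04-30
-> almanac roll(n→-123)
<- 1838-12-28
-> almanac closeout()
<- 1838-12-31
-> remeasure translate(v→-96, u_from→KiB, u_to→B)
<- -98304
-> remeasure translate(v→8, u_from→oz, u_to→lb)
<- 1/2
-> almanac spanto(d→1838-03-20)
<- -286
-> almanac whichday()
<- Monday


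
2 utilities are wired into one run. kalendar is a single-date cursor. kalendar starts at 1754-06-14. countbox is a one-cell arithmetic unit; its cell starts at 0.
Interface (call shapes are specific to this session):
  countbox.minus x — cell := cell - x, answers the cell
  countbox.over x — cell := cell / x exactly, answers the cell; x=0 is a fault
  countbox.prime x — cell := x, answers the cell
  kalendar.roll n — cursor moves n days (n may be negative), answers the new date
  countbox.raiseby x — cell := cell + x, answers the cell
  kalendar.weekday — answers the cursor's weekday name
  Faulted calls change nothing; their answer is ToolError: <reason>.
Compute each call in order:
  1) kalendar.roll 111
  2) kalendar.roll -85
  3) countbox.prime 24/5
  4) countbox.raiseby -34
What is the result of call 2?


Answer: 1754-07-10

Derivation:
[in] roll 111
  1754-10-03
[in] roll -85
  1754-07-10
[in] prime 24/5
  24/5
[in] raiseby -34
  -146/5


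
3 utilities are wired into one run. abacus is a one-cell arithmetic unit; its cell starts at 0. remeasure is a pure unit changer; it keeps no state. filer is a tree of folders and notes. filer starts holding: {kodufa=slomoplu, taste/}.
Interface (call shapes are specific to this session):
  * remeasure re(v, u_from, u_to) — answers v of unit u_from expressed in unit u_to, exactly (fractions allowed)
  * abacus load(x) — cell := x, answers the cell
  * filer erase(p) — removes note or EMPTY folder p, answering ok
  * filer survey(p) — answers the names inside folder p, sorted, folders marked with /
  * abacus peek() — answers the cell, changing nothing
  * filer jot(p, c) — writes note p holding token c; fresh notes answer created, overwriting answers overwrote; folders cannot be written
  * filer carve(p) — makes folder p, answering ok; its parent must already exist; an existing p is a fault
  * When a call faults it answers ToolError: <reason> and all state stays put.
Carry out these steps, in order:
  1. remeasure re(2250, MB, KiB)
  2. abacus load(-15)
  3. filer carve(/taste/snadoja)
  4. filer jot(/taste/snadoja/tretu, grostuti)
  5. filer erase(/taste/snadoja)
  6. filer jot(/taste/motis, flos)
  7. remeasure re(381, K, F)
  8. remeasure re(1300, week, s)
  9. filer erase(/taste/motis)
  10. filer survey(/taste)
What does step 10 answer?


Answer: [snadoja/]

Derivation:
Using remeasure re with v: 2250, u_from: MB, u_to: KiB, giving 17578125/8.
Using abacus load with x: -15, which returns -15.
Using filer carve with p: /taste/snadoja, yielding ok.
I call filer jot with p: /taste/snadoja/tretu, c: grostuti, giving created.
I try filer erase with p: /taste/snadoja, and observe ToolError: not empty.
Using filer jot with p: /taste/motis, c: flos, → created.
Now I run remeasure re with v: 381, u_from: K, u_to: F: 22613/100.
Next I call remeasure re with v: 1300, u_from: week, u_to: s, — result: 786240000.
I try filer erase with p: /taste/motis, and see ok.
Using filer survey with p: /taste, which returns [snadoja/].


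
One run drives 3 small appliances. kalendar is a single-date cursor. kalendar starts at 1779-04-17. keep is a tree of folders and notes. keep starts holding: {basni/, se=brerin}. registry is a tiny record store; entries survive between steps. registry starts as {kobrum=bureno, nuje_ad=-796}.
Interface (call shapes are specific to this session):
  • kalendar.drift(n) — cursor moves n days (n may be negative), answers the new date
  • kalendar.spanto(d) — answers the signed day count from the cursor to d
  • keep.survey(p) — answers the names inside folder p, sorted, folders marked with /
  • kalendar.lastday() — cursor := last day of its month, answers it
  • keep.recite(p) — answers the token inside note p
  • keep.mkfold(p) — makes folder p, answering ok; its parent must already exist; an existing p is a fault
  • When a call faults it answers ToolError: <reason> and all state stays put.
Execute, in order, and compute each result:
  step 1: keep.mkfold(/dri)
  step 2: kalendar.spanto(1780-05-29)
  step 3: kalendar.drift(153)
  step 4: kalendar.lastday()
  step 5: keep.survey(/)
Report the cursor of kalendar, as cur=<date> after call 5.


Answer: cur=1779-09-30

Derivation:
Act: keep.mkfold[p='/dri']
Obs: ok
Act: kalendar.spanto[d='1780-05-29']
Obs: 408
Act: kalendar.drift[n='153']
Obs: 1779-09-17
Act: kalendar.lastday[]
Obs: 1779-09-30
Act: keep.survey[p='/']
Obs: [basni/, dri/, se]


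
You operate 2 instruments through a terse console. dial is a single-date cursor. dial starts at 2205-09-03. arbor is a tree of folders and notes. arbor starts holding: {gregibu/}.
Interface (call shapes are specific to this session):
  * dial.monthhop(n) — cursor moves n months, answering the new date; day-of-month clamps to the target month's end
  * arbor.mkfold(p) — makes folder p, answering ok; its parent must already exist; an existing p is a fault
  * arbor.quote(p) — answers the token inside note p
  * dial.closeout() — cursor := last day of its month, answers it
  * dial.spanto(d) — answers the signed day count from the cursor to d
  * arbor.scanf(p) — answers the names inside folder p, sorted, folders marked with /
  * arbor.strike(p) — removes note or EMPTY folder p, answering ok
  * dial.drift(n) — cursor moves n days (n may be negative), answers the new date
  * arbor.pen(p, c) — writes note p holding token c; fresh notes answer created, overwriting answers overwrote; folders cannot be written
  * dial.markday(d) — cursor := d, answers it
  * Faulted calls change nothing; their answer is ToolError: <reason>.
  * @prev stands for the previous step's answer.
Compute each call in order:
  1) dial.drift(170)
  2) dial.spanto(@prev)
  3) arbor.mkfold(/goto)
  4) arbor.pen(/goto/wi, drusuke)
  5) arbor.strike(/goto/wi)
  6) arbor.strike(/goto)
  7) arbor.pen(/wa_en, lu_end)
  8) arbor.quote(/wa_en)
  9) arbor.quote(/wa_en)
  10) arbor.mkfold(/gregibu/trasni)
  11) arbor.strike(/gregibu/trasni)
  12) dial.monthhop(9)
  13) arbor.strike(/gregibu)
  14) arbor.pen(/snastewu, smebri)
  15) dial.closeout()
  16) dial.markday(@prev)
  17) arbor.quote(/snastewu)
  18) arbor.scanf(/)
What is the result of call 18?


Answer: [snastewu, wa_en]

Derivation:
Next I call dial.drift(n=170), and observe 2206-02-20.
I use dial.spanto(d=@prev), → 0.
Calling arbor.mkfold(p=/goto), and get ok.
Then arbor.pen(p=/goto/wi, c=drusuke), and see created.
Then arbor.strike(p=/goto/wi): ok.
Next I call arbor.strike(p=/goto), → ok.
Using arbor.pen(p=/wa_en, c=lu_end), giving created.
Using arbor.quote(p=/wa_en): lu_end.
I try arbor.quote(p=/wa_en), and observe lu_end.
Invoking arbor.mkfold(p=/gregibu/trasni), and observe ok.
I try arbor.strike(p=/gregibu/trasni), yielding ok.
Using dial.monthhop(n=9), giving 2206-11-20.
I try arbor.strike(p=/gregibu), giving ok.
I call arbor.pen(p=/snastewu, c=smebri), yielding created.
I call dial.closeout, yielding 2206-11-30.
I call dial.markday(d=@prev), and get 2206-11-30.
I invoke arbor.quote(p=/snastewu), and observe smebri.
I run arbor.scanf(p=/), yielding [snastewu, wa_en].


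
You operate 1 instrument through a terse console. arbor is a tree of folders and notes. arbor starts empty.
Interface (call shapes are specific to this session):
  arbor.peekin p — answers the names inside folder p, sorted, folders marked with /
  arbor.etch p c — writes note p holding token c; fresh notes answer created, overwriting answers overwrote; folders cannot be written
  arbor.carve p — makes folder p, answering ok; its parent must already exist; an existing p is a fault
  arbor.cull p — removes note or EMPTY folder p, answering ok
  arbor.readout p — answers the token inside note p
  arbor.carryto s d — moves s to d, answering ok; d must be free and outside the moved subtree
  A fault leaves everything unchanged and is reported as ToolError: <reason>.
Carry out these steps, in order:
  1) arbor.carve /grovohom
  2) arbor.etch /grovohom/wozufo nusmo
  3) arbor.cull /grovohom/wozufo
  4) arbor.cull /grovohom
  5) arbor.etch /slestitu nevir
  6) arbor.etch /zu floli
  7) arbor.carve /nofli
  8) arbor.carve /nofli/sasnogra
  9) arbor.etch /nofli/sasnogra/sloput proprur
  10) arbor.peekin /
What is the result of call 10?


Answer: [nofli/, slestitu, zu]

Derivation:
# arbor.carve(p→/grovohom) -> ok
# arbor.etch(p→/grovohom/wozufo, c→nusmo) -> created
# arbor.cull(p→/grovohom/wozufo) -> ok
# arbor.cull(p→/grovohom) -> ok
# arbor.etch(p→/slestitu, c→nevir) -> created
# arbor.etch(p→/zu, c→floli) -> created
# arbor.carve(p→/nofli) -> ok
# arbor.carve(p→/nofli/sasnogra) -> ok
# arbor.etch(p→/nofli/sasnogra/sloput, c→proprur) -> created
# arbor.peekin(p→/) -> [nofli/, slestitu, zu]


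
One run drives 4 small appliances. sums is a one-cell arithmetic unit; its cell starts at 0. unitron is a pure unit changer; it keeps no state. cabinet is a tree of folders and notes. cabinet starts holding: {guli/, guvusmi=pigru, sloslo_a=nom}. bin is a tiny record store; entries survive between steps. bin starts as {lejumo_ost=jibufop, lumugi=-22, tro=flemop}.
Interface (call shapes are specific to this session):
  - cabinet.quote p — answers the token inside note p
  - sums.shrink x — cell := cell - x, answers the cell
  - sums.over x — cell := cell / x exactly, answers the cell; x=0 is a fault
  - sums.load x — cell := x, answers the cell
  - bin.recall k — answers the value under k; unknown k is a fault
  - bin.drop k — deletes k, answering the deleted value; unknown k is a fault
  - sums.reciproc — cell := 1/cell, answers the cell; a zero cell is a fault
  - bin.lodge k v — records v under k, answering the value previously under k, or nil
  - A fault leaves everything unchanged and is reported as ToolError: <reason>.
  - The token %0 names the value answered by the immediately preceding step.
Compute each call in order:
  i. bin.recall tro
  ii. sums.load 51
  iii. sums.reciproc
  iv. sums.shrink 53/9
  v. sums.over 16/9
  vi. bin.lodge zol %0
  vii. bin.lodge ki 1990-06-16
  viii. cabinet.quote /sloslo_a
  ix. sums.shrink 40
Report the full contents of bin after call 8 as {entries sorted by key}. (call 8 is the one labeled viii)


Answer: {ki=1990-06-16, lejumo_ost=jibufop, lumugi=-22, tro=flemop, zol=-449/136}

Derivation:
// bin.recall(k='tro') : flemop
// sums.load(x='51') : 51
// sums.reciproc() : 1/51
// sums.shrink(x='53/9') : -898/153
// sums.over(x='16/9') : -449/136
// bin.lodge(k='zol', v='%0') : nil
// bin.lodge(k='ki', v='1990-06-16') : nil
// cabinet.quote(p='/sloslo_a') : nom
// sums.shrink(x='40') : -5889/136


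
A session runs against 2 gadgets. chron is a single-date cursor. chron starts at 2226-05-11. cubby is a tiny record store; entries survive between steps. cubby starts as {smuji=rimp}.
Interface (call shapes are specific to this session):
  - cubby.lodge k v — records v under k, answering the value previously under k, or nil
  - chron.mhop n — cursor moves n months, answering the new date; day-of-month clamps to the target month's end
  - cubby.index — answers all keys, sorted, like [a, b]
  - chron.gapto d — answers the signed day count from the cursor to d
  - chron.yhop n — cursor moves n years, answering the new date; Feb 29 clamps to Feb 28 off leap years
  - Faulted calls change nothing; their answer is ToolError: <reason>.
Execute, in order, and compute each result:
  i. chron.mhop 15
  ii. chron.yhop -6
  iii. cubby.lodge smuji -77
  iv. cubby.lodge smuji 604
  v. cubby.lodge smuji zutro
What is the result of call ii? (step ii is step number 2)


→ chron.mhop(15)
← 2227-08-11
→ chron.yhop(-6)
← 2221-08-11
→ cubby.lodge(smuji, -77)
← rimp
→ cubby.lodge(smuji, 604)
← -77
→ cubby.lodge(smuji, zutro)
← 604

Answer: 2221-08-11


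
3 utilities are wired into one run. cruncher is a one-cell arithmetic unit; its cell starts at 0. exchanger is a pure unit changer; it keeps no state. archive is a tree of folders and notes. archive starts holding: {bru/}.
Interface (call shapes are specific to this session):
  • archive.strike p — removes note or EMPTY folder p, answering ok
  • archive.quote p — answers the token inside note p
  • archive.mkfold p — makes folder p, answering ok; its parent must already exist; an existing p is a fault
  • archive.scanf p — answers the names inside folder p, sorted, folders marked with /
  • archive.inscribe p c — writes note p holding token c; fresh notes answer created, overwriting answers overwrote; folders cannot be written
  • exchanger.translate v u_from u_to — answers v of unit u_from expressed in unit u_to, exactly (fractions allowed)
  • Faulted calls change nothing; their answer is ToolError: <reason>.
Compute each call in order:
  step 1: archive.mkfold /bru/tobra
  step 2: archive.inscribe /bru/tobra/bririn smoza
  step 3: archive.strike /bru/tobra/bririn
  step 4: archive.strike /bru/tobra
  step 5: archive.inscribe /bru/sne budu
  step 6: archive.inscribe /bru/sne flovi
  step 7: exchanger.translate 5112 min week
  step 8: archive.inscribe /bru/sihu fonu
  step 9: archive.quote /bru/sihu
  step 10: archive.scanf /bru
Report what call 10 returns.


→ mkfold(p: /bru/tobra)
← ok
→ inscribe(p: /bru/tobra/bririn, c: smoza)
← created
→ strike(p: /bru/tobra/bririn)
← ok
→ strike(p: /bru/tobra)
← ok
→ inscribe(p: /bru/sne, c: budu)
← created
→ inscribe(p: /bru/sne, c: flovi)
← overwrote
→ translate(v: 5112, u_from: min, u_to: week)
← 71/140
→ inscribe(p: /bru/sihu, c: fonu)
← created
→ quote(p: /bru/sihu)
← fonu
→ scanf(p: /bru)
← [sihu, sne]

Answer: [sihu, sne]


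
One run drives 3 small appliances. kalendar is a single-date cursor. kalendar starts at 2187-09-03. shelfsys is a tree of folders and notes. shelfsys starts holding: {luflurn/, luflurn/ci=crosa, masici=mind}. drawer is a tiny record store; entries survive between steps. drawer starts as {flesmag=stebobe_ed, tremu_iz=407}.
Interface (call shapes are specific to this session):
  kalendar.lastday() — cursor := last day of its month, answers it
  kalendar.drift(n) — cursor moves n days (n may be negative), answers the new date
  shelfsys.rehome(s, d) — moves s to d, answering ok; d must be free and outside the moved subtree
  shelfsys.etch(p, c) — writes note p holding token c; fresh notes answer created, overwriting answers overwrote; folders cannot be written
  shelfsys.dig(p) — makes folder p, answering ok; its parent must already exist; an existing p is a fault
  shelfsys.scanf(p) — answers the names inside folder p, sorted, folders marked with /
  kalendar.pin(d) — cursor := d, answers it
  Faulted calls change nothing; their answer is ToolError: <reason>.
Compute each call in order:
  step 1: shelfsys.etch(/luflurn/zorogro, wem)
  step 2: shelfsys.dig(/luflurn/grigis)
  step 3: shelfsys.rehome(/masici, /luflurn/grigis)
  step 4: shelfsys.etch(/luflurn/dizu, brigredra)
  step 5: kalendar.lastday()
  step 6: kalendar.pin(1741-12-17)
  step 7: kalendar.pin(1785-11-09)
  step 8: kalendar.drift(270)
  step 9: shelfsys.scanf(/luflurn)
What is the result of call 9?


Answer: [ci, dizu, grigis/, zorogro]

Derivation:
>>> shelfsys.etch p='/luflurn/zorogro' c='wem'
[out] created
>>> shelfsys.dig p='/luflurn/grigis'
[out] ok
>>> shelfsys.rehome s='/masici' d='/luflurn/grigis'
[out] ToolError: exists
>>> shelfsys.etch p='/luflurn/dizu' c='brigredra'
[out] created
>>> kalendar.lastday
[out] 2187-09-30
>>> kalendar.pin d='1741-12-17'
[out] 1741-12-17
>>> kalendar.pin d='1785-11-09'
[out] 1785-11-09
>>> kalendar.drift n='270'
[out] 1786-08-06
>>> shelfsys.scanf p='/luflurn'
[out] [ci, dizu, grigis/, zorogro]


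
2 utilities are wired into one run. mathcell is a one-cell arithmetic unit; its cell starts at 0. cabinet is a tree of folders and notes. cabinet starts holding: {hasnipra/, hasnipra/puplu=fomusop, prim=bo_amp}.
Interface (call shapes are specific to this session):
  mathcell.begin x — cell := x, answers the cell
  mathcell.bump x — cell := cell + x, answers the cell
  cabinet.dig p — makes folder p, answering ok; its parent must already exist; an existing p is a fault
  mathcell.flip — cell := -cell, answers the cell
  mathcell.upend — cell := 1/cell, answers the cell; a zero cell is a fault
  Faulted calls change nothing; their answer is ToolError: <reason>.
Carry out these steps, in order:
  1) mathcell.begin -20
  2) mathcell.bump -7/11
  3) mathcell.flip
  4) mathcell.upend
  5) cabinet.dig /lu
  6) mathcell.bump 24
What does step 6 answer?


I call mathcell.begin on x: -20, which returns -20.
Then mathcell.bump on x: -7/11, yielding -227/11.
Then mathcell.flip(): 227/11.
I use mathcell.upend, and observe 11/227.
I run cabinet.dig on p: /lu, giving ok.
Using mathcell.bump on x: 24, and observe 5459/227.

Answer: 5459/227
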